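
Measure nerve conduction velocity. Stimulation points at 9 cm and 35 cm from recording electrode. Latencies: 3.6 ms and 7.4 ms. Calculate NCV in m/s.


Distance = (35 - 9) / 100 = 0.26 m
dt = (7.4 - 3.6) / 1000 = 0.0038 s
NCV = dist / dt = 68.42 m/s


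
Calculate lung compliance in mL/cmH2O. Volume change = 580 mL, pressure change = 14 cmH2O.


C = dV / dP
C = 580 / 14
C = 41.43 mL/cmH2O


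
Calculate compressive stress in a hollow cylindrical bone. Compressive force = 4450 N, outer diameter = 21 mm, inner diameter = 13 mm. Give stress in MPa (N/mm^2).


A = pi*(r_o^2 - r_i^2)
r_o = 10.5 mm, r_i = 6.5 mm
A = 213.628 mm^2
sigma = F/A = 4450 / 213.628
sigma = 20.83 MPa


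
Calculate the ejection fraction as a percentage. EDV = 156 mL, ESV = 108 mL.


SV = EDV - ESV = 156 - 108 = 48 mL
EF = SV/EDV * 100 = 48/156 * 100
EF = 30.77%


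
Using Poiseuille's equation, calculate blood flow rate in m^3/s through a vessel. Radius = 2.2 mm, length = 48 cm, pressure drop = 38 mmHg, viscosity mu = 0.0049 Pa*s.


Q = pi*r^4*dP / (8*mu*L)
r = 0.0022 m, L = 0.48 m
dP = 38 mmHg = 5066.236 Pa
Q = 1.9815e-05 m^3/s


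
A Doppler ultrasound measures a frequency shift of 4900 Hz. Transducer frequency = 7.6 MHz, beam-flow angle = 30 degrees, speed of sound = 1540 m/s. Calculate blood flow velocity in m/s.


v = fd * c / (2 * f0 * cos(theta))
v = 4900 * 1540 / (2 * 7.6000e+06 * cos(30))
v = 0.5732 m/s


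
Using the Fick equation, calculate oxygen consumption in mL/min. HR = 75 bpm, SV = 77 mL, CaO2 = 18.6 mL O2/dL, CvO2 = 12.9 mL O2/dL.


CO = HR*SV = 75*77/1000 = 5.775 L/min
a-v O2 diff = 18.6 - 12.9 = 5.7 mL/dL
VO2 = CO * (CaO2-CvO2) * 10 dL/L
VO2 = 5.775 * 5.7 * 10
VO2 = 329.2 mL/min


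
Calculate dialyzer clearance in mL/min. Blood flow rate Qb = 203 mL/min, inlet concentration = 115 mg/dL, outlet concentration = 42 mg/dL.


K = Qb * (Cb_in - Cb_out) / Cb_in
K = 203 * (115 - 42) / 115
K = 128.9 mL/min


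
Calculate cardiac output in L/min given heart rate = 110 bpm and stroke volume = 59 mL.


CO = HR * SV
CO = 110 * 59 / 1000
CO = 6.49 L/min


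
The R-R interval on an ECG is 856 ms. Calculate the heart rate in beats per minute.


HR = 60 / RR_interval(s)
RR = 856 ms = 0.856 s
HR = 60 / 0.856 = 70.09 bpm


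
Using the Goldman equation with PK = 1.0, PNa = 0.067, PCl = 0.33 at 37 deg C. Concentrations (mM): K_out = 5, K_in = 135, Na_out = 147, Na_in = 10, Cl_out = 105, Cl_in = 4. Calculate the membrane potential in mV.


Vm = (RT/F)*ln((PK*Ko + PNa*Nao + PCl*Cli)/(PK*Ki + PNa*Nai + PCl*Clo))
Numer = 16.169, Denom = 170.32
Vm = -62.93 mV


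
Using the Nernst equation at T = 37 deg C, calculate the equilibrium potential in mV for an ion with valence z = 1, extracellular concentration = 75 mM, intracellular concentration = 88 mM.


E = (RT/(zF)) * ln(C_out/C_in)
T = 37 + 273.15 = 310.15 K
E = (8.314 * 310.15 / (1 * 96485)) * ln(75/88)
E = -4.272 mV


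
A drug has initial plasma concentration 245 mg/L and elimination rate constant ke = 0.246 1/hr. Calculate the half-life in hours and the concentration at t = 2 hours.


t_half = ln(2) / ke = 0.693147 / 0.246 = 2.818 hr
C(t) = C0 * exp(-ke*t) = 245 * exp(-0.246*2)
C(2) = 149.8 mg/L


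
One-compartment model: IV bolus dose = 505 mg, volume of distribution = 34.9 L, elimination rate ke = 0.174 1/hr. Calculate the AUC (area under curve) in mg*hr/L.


C0 = Dose/Vd = 505/34.9 = 14.4699 mg/L
AUC = C0/ke = 14.4699/0.174
AUC = 83.16 mg*hr/L


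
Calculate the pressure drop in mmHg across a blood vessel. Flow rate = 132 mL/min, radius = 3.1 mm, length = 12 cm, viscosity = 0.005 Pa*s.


dP = 8*mu*L*Q / (pi*r^4)
Q = 132 mL/min = 2.2e-06 m^3/s
dP = 36.3971 Pa = 36.3971 / 133.322 mmHg = 0.273 mmHg


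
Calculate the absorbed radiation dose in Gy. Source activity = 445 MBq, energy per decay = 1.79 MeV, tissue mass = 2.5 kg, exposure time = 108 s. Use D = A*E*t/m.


A = 445 MBq = 4.4500e+08 Bq
E = 1.79 MeV = 2.86758e-13 J
D = A*E*t/m = 4.4500e+08*2.86758e-13*108/2.5
D = 0.005513 Gy


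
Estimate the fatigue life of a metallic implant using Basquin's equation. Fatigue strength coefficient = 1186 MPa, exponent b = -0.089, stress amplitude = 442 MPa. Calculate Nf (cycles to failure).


sigma_a = sigma_f' * (2Nf)^b
2Nf = (sigma_a/sigma_f')^(1/b)
2Nf = (442/1186)^(1/-0.089)
2Nf = 65528.72
Nf = 3.276e+04


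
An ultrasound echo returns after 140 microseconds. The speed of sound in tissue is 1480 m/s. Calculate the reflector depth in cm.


depth = c * t / 2
t = 140 us = 1.4000e-04 s
depth = 1480 * 1.4000e-04 / 2
depth = 0.1036 m = 10.36 cm


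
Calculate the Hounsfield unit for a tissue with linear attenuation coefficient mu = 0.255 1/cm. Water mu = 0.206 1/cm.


HU = ((mu_tissue - mu_water) / mu_water) * 1000
HU = ((0.255 - 0.206) / 0.206) * 1000
HU = 237.9


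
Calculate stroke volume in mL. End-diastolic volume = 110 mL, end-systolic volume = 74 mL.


SV = EDV - ESV
SV = 110 - 74
SV = 36 mL


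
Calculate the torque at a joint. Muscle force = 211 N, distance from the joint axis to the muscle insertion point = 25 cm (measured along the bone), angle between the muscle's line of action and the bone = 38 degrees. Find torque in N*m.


Torque = F * d * sin(theta)   (moment arm = d*sin(theta))
d = 25 cm = 0.25 m
Torque = 211 * 0.25 * sin(38)
Torque = 32.48 N*m


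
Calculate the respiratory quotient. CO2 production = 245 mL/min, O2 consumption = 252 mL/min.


RQ = VCO2 / VO2
RQ = 245 / 252
RQ = 0.9722


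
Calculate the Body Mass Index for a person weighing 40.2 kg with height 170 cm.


BMI = weight / height^2
height = 170 cm = 1.7 m
BMI = 40.2 / 1.7^2
BMI = 13.91 kg/m^2


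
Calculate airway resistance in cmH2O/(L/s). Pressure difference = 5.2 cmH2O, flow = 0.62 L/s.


R = dP / flow
R = 5.2 / 0.62
R = 8.387 cmH2O/(L/s)


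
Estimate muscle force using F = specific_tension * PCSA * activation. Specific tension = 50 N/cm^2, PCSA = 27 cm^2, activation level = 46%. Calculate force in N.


F = sigma * PCSA * activation
F = 50 * 27 * 0.46
F = 621 N


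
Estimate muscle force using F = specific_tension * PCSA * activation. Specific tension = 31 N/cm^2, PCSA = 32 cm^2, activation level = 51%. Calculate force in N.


F = sigma * PCSA * activation
F = 31 * 32 * 0.51
F = 505.9 N


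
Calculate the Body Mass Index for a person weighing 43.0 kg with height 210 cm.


BMI = weight / height^2
height = 210 cm = 2.1 m
BMI = 43.0 / 2.1^2
BMI = 9.751 kg/m^2


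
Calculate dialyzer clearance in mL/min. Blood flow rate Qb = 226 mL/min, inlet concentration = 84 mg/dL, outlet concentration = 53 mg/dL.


K = Qb * (Cb_in - Cb_out) / Cb_in
K = 226 * (84 - 53) / 84
K = 83.4 mL/min


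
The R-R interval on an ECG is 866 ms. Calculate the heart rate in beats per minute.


HR = 60 / RR_interval(s)
RR = 866 ms = 0.866 s
HR = 60 / 0.866 = 69.28 bpm


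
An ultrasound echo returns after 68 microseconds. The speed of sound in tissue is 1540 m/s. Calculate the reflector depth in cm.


depth = c * t / 2
t = 68 us = 6.8000e-05 s
depth = 1540 * 6.8000e-05 / 2
depth = 0.05236 m = 5.236 cm


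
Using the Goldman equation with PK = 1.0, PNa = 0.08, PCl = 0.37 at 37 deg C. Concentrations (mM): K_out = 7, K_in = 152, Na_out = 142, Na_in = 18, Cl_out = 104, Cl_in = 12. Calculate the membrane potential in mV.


Vm = (RT/F)*ln((PK*Ko + PNa*Nao + PCl*Cli)/(PK*Ki + PNa*Nai + PCl*Clo))
Numer = 22.8, Denom = 191.92
Vm = -56.93 mV


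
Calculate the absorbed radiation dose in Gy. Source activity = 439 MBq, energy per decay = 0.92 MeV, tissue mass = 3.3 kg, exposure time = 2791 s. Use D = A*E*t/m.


A = 439 MBq = 4.3900e+08 Bq
E = 0.92 MeV = 1.47384e-13 J
D = A*E*t/m = 4.3900e+08*1.47384e-13*2791/3.3
D = 0.05472 Gy


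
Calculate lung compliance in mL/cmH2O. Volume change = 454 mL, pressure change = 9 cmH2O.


C = dV / dP
C = 454 / 9
C = 50.44 mL/cmH2O


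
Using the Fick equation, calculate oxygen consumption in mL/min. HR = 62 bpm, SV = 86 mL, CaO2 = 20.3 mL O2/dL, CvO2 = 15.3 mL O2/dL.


CO = HR*SV = 62*86/1000 = 5.332 L/min
a-v O2 diff = 20.3 - 15.3 = 5 mL/dL
VO2 = CO * (CaO2-CvO2) * 10 dL/L
VO2 = 5.332 * 5 * 10
VO2 = 266.6 mL/min


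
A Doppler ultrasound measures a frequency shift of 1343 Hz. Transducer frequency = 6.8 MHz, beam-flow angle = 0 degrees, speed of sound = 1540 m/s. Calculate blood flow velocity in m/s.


v = fd * c / (2 * f0 * cos(theta))
v = 1343 * 1540 / (2 * 6.8000e+06 * cos(0))
v = 0.1521 m/s


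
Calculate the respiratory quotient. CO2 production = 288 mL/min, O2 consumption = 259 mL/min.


RQ = VCO2 / VO2
RQ = 288 / 259
RQ = 1.112


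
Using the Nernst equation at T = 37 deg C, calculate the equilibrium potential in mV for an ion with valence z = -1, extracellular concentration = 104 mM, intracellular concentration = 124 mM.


E = (RT/(zF)) * ln(C_out/C_in)
T = 37 + 273.15 = 310.15 K
E = (8.314 * 310.15 / (-1 * 96485)) * ln(104/124)
E = 4.701 mV


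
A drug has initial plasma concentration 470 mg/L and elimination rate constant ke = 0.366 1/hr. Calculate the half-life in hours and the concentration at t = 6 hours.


t_half = ln(2) / ke = 0.693147 / 0.366 = 1.894 hr
C(t) = C0 * exp(-ke*t) = 470 * exp(-0.366*6)
C(6) = 52.29 mg/L


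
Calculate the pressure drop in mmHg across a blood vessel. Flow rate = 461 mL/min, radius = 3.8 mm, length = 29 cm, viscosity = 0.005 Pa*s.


dP = 8*mu*L*Q / (pi*r^4)
Q = 461 mL/min = 7.68333e-06 m^3/s
dP = 136.058 Pa = 136.058 / 133.322 mmHg = 1.021 mmHg


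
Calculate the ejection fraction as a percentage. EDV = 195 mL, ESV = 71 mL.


SV = EDV - ESV = 195 - 71 = 124 mL
EF = SV/EDV * 100 = 124/195 * 100
EF = 63.59%


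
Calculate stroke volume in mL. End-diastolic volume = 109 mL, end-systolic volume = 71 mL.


SV = EDV - ESV
SV = 109 - 71
SV = 38 mL


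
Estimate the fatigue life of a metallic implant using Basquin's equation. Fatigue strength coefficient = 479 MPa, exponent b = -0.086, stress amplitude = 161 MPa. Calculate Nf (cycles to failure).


sigma_a = sigma_f' * (2Nf)^b
2Nf = (sigma_a/sigma_f')^(1/b)
2Nf = (161/479)^(1/-0.086)
2Nf = 320572.32
Nf = 1.603e+05


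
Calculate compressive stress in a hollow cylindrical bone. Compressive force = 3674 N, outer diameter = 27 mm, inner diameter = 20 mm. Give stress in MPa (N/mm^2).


A = pi*(r_o^2 - r_i^2)
r_o = 13.5 mm, r_i = 10 mm
A = 258.396 mm^2
sigma = F/A = 3674 / 258.396
sigma = 14.22 MPa


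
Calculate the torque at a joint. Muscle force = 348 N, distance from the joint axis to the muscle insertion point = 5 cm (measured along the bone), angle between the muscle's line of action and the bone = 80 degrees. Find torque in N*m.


Torque = F * d * sin(theta)   (moment arm = d*sin(theta))
d = 5 cm = 0.05 m
Torque = 348 * 0.05 * sin(80)
Torque = 17.14 N*m


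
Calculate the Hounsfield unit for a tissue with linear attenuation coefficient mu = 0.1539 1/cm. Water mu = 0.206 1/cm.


HU = ((mu_tissue - mu_water) / mu_water) * 1000
HU = ((0.1539 - 0.206) / 0.206) * 1000
HU = -252.9


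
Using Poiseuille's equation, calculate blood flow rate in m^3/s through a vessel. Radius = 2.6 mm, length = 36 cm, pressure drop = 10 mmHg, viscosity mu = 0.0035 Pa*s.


Q = pi*r^4*dP / (8*mu*L)
r = 0.0026 m, L = 0.36 m
dP = 10 mmHg = 1333.22 Pa
Q = 1.8988e-05 m^3/s


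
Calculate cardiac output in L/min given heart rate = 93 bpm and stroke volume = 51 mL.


CO = HR * SV
CO = 93 * 51 / 1000
CO = 4.743 L/min


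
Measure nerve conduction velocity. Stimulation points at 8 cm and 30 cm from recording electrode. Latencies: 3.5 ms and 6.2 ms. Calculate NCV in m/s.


Distance = (30 - 8) / 100 = 0.22 m
dt = (6.2 - 3.5) / 1000 = 0.0027 s
NCV = dist / dt = 81.48 m/s


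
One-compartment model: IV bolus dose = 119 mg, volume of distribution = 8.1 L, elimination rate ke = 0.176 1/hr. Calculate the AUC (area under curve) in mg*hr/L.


C0 = Dose/Vd = 119/8.1 = 14.6914 mg/L
AUC = C0/ke = 14.6914/0.176
AUC = 83.47 mg*hr/L


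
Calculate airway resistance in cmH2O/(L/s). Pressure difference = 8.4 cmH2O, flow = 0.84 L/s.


R = dP / flow
R = 8.4 / 0.84
R = 10 cmH2O/(L/s)


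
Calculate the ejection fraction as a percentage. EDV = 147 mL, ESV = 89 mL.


SV = EDV - ESV = 147 - 89 = 58 mL
EF = SV/EDV * 100 = 58/147 * 100
EF = 39.46%


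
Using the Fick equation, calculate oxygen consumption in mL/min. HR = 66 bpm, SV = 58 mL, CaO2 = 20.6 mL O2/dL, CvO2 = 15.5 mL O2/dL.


CO = HR*SV = 66*58/1000 = 3.828 L/min
a-v O2 diff = 20.6 - 15.5 = 5.1 mL/dL
VO2 = CO * (CaO2-CvO2) * 10 dL/L
VO2 = 3.828 * 5.1 * 10
VO2 = 195.2 mL/min


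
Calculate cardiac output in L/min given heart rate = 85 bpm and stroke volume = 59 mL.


CO = HR * SV
CO = 85 * 59 / 1000
CO = 5.015 L/min


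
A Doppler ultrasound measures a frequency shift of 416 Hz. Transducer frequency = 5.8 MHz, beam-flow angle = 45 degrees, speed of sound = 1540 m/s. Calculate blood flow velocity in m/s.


v = fd * c / (2 * f0 * cos(theta))
v = 416 * 1540 / (2 * 5.8000e+06 * cos(45))
v = 0.0781 m/s


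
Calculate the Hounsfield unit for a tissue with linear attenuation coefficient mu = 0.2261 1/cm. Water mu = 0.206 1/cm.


HU = ((mu_tissue - mu_water) / mu_water) * 1000
HU = ((0.2261 - 0.206) / 0.206) * 1000
HU = 97.57


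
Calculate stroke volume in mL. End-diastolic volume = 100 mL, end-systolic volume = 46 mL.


SV = EDV - ESV
SV = 100 - 46
SV = 54 mL


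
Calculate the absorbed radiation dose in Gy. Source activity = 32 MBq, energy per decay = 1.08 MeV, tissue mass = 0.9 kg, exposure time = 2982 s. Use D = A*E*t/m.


A = 32 MBq = 3.2000e+07 Bq
E = 1.08 MeV = 1.73016e-13 J
D = A*E*t/m = 3.2000e+07*1.73016e-13*2982/0.9
D = 0.01834 Gy


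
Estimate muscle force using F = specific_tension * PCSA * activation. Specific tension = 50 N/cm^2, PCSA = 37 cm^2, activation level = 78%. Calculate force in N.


F = sigma * PCSA * activation
F = 50 * 37 * 0.78
F = 1443 N


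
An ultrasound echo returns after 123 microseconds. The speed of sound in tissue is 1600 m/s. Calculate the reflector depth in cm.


depth = c * t / 2
t = 123 us = 1.2300e-04 s
depth = 1600 * 1.2300e-04 / 2
depth = 0.0984 m = 9.84 cm


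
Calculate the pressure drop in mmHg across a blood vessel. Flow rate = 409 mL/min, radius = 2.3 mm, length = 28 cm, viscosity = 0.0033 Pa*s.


dP = 8*mu*L*Q / (pi*r^4)
Q = 409 mL/min = 6.81667e-06 m^3/s
dP = 573.156 Pa = 573.156 / 133.322 mmHg = 4.299 mmHg


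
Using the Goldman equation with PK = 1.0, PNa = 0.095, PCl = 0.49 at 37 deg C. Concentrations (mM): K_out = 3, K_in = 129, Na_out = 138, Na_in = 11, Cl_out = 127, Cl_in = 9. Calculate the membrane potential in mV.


Vm = (RT/F)*ln((PK*Ko + PNa*Nao + PCl*Cli)/(PK*Ki + PNa*Nai + PCl*Clo))
Numer = 20.52, Denom = 192.275
Vm = -59.8 mV


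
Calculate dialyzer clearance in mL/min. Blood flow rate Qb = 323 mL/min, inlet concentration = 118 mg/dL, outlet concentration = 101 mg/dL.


K = Qb * (Cb_in - Cb_out) / Cb_in
K = 323 * (118 - 101) / 118
K = 46.53 mL/min


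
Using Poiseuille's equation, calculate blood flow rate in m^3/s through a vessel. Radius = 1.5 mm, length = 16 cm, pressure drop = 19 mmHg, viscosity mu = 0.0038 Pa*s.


Q = pi*r^4*dP / (8*mu*L)
r = 0.0015 m, L = 0.16 m
dP = 19 mmHg = 2533.118 Pa
Q = 8.2828e-06 m^3/s


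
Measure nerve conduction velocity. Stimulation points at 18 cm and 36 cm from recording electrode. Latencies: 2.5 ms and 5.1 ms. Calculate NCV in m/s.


Distance = (36 - 18) / 100 = 0.18 m
dt = (5.1 - 2.5) / 1000 = 0.0026 s
NCV = dist / dt = 69.23 m/s


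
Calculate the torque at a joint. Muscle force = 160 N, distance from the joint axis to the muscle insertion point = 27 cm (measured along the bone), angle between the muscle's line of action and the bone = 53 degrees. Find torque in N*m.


Torque = F * d * sin(theta)   (moment arm = d*sin(theta))
d = 27 cm = 0.27 m
Torque = 160 * 0.27 * sin(53)
Torque = 34.5 N*m


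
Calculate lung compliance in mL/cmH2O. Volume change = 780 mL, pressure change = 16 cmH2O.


C = dV / dP
C = 780 / 16
C = 48.75 mL/cmH2O


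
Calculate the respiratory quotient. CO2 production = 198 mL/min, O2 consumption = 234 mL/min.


RQ = VCO2 / VO2
RQ = 198 / 234
RQ = 0.8462


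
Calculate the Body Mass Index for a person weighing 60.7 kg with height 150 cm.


BMI = weight / height^2
height = 150 cm = 1.5 m
BMI = 60.7 / 1.5^2
BMI = 26.98 kg/m^2


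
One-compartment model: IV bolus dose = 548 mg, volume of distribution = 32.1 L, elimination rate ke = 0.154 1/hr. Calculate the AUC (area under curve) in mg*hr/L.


C0 = Dose/Vd = 548/32.1 = 17.0717 mg/L
AUC = C0/ke = 17.0717/0.154
AUC = 110.9 mg*hr/L


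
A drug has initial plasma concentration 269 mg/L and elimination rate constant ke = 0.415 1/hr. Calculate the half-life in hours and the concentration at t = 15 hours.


t_half = ln(2) / ke = 0.693147 / 0.415 = 1.67 hr
C(t) = C0 * exp(-ke*t) = 269 * exp(-0.415*15)
C(15) = 0.5324 mg/L


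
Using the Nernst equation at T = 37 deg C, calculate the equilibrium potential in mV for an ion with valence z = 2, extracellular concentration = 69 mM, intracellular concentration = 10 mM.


E = (RT/(zF)) * ln(C_out/C_in)
T = 37 + 273.15 = 310.15 K
E = (8.314 * 310.15 / (2 * 96485)) * ln(69/10)
E = 25.81 mV


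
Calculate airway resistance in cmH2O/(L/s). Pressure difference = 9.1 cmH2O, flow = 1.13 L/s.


R = dP / flow
R = 9.1 / 1.13
R = 8.053 cmH2O/(L/s)


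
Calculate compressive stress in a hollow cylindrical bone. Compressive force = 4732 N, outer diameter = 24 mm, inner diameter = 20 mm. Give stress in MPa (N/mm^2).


A = pi*(r_o^2 - r_i^2)
r_o = 12 mm, r_i = 10 mm
A = 138.23 mm^2
sigma = F/A = 4732 / 138.23
sigma = 34.23 MPa


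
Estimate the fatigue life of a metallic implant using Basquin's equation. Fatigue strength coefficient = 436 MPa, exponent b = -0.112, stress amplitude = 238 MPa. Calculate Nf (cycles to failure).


sigma_a = sigma_f' * (2Nf)^b
2Nf = (sigma_a/sigma_f')^(1/b)
2Nf = (238/436)^(1/-0.112)
2Nf = 222.53921
Nf = 111.3


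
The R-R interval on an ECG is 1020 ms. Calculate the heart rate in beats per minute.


HR = 60 / RR_interval(s)
RR = 1020 ms = 1.02 s
HR = 60 / 1.02 = 58.82 bpm


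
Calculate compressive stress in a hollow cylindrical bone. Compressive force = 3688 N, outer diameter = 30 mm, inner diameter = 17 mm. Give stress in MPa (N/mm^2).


A = pi*(r_o^2 - r_i^2)
r_o = 15 mm, r_i = 8.5 mm
A = 479.878 mm^2
sigma = F/A = 3688 / 479.878
sigma = 7.685 MPa


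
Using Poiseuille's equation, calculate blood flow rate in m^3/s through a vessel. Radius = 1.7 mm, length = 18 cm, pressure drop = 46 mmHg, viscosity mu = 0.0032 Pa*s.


Q = pi*r^4*dP / (8*mu*L)
r = 0.0017 m, L = 0.18 m
dP = 46 mmHg = 6132.812 Pa
Q = 3.4921e-05 m^3/s


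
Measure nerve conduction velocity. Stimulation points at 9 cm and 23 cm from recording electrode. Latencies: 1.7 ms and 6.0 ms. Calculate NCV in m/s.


Distance = (23 - 9) / 100 = 0.14 m
dt = (6.0 - 1.7) / 1000 = 0.0043 s
NCV = dist / dt = 32.56 m/s


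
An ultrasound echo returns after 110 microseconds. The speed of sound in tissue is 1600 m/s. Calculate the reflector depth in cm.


depth = c * t / 2
t = 110 us = 1.1000e-04 s
depth = 1600 * 1.1000e-04 / 2
depth = 0.088 m = 8.8 cm


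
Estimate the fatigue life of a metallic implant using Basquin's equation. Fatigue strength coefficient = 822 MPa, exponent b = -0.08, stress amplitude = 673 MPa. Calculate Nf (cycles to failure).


sigma_a = sigma_f' * (2Nf)^b
2Nf = (sigma_a/sigma_f')^(1/b)
2Nf = (673/822)^(1/-0.08)
2Nf = 12.181743
Nf = 6.091


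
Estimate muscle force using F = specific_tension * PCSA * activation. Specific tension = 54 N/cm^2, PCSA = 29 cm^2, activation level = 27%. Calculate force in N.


F = sigma * PCSA * activation
F = 54 * 29 * 0.27
F = 422.8 N


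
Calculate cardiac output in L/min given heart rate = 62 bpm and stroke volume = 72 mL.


CO = HR * SV
CO = 62 * 72 / 1000
CO = 4.464 L/min


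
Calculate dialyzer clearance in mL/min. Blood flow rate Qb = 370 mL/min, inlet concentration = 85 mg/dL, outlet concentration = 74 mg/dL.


K = Qb * (Cb_in - Cb_out) / Cb_in
K = 370 * (85 - 74) / 85
K = 47.88 mL/min


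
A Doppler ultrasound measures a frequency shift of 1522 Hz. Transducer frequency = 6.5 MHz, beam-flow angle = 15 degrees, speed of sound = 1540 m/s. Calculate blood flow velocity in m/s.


v = fd * c / (2 * f0 * cos(theta))
v = 1522 * 1540 / (2 * 6.5000e+06 * cos(15))
v = 0.1867 m/s


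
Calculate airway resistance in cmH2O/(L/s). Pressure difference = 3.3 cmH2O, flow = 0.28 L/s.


R = dP / flow
R = 3.3 / 0.28
R = 11.79 cmH2O/(L/s)


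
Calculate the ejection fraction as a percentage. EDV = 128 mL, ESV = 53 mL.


SV = EDV - ESV = 128 - 53 = 75 mL
EF = SV/EDV * 100 = 75/128 * 100
EF = 58.59%


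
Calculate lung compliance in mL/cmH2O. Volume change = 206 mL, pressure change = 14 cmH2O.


C = dV / dP
C = 206 / 14
C = 14.71 mL/cmH2O


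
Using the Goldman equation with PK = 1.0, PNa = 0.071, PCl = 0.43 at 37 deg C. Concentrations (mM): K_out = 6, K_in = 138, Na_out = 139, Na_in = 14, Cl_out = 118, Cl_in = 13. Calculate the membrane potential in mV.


Vm = (RT/F)*ln((PK*Ko + PNa*Nao + PCl*Cli)/(PK*Ki + PNa*Nai + PCl*Clo))
Numer = 21.459, Denom = 189.734
Vm = -58.25 mV


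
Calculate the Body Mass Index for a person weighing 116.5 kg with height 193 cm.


BMI = weight / height^2
height = 193 cm = 1.93 m
BMI = 116.5 / 1.93^2
BMI = 31.28 kg/m^2


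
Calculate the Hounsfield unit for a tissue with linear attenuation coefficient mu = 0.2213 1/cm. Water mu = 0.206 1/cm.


HU = ((mu_tissue - mu_water) / mu_water) * 1000
HU = ((0.2213 - 0.206) / 0.206) * 1000
HU = 74.27


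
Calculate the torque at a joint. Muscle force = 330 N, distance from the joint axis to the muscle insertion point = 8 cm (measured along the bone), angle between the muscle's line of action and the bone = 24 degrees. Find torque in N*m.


Torque = F * d * sin(theta)   (moment arm = d*sin(theta))
d = 8 cm = 0.08 m
Torque = 330 * 0.08 * sin(24)
Torque = 10.74 N*m


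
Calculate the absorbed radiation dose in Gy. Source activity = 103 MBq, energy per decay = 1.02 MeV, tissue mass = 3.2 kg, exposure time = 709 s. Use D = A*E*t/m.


A = 103 MBq = 1.0300e+08 Bq
E = 1.02 MeV = 1.63404e-13 J
D = A*E*t/m = 1.0300e+08*1.63404e-13*709/3.2
D = 0.003729 Gy


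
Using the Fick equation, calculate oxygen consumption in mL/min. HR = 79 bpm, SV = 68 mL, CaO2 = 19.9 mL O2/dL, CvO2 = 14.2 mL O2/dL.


CO = HR*SV = 79*68/1000 = 5.372 L/min
a-v O2 diff = 19.9 - 14.2 = 5.7 mL/dL
VO2 = CO * (CaO2-CvO2) * 10 dL/L
VO2 = 5.372 * 5.7 * 10
VO2 = 306.2 mL/min


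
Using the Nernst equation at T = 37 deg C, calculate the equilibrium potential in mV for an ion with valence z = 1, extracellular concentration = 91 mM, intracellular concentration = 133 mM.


E = (RT/(zF)) * ln(C_out/C_in)
T = 37 + 273.15 = 310.15 K
E = (8.314 * 310.15 / (1 * 96485)) * ln(91/133)
E = -10.14 mV


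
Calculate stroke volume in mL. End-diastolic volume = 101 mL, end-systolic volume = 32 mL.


SV = EDV - ESV
SV = 101 - 32
SV = 69 mL


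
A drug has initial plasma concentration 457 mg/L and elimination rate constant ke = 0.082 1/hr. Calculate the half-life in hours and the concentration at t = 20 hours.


t_half = ln(2) / ke = 0.693147 / 0.082 = 8.453 hr
C(t) = C0 * exp(-ke*t) = 457 * exp(-0.082*20)
C(20) = 88.65 mg/L


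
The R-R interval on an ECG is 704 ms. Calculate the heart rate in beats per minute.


HR = 60 / RR_interval(s)
RR = 704 ms = 0.704 s
HR = 60 / 0.704 = 85.23 bpm


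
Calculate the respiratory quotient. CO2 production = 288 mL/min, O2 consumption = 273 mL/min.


RQ = VCO2 / VO2
RQ = 288 / 273
RQ = 1.055


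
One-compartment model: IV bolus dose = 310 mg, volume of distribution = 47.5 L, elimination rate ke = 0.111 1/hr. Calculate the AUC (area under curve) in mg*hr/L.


C0 = Dose/Vd = 310/47.5 = 6.52632 mg/L
AUC = C0/ke = 6.52632/0.111
AUC = 58.8 mg*hr/L


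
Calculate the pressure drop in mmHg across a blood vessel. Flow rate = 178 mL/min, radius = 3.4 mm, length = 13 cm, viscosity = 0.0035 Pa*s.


dP = 8*mu*L*Q / (pi*r^4)
Q = 178 mL/min = 2.96667e-06 m^3/s
dP = 25.722 Pa = 25.722 / 133.322 mmHg = 0.1929 mmHg


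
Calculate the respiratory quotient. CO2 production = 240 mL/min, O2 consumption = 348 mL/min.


RQ = VCO2 / VO2
RQ = 240 / 348
RQ = 0.6897


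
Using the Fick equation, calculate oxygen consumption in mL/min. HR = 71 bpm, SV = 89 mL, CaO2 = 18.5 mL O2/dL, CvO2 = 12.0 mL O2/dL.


CO = HR*SV = 71*89/1000 = 6.319 L/min
a-v O2 diff = 18.5 - 12.0 = 6.5 mL/dL
VO2 = CO * (CaO2-CvO2) * 10 dL/L
VO2 = 6.319 * 6.5 * 10
VO2 = 410.7 mL/min


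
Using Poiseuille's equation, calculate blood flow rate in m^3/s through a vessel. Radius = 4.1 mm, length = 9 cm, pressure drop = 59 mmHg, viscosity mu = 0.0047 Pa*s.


Q = pi*r^4*dP / (8*mu*L)
r = 0.0041 m, L = 0.09 m
dP = 59 mmHg = 7865.998 Pa
Q = 0.002064 m^3/s


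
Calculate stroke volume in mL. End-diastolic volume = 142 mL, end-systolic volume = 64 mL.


SV = EDV - ESV
SV = 142 - 64
SV = 78 mL


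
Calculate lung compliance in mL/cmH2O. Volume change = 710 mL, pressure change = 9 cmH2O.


C = dV / dP
C = 710 / 9
C = 78.89 mL/cmH2O


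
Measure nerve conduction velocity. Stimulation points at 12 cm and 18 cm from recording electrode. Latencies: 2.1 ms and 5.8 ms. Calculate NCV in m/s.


Distance = (18 - 12) / 100 = 0.06 m
dt = (5.8 - 2.1) / 1000 = 0.0037 s
NCV = dist / dt = 16.22 m/s


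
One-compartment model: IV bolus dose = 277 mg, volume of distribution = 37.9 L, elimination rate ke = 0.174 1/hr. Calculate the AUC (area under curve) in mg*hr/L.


C0 = Dose/Vd = 277/37.9 = 7.30871 mg/L
AUC = C0/ke = 7.30871/0.174
AUC = 42 mg*hr/L


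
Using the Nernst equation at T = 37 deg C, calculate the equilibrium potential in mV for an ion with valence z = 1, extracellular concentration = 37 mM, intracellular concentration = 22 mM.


E = (RT/(zF)) * ln(C_out/C_in)
T = 37 + 273.15 = 310.15 K
E = (8.314 * 310.15 / (1 * 96485)) * ln(37/22)
E = 13.89 mV


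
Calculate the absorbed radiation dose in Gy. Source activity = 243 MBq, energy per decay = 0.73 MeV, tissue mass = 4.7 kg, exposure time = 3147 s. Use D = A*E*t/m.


A = 243 MBq = 2.4300e+08 Bq
E = 0.73 MeV = 1.16946e-13 J
D = A*E*t/m = 2.4300e+08*1.16946e-13*3147/4.7
D = 0.01903 Gy


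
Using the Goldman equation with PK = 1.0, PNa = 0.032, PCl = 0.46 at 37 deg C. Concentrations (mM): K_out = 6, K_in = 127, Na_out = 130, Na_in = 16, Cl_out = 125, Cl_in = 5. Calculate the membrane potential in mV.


Vm = (RT/F)*ln((PK*Ko + PNa*Nao + PCl*Cli)/(PK*Ki + PNa*Nai + PCl*Clo))
Numer = 12.46, Denom = 185.012
Vm = -72.1 mV


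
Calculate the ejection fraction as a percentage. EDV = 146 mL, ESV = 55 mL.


SV = EDV - ESV = 146 - 55 = 91 mL
EF = SV/EDV * 100 = 91/146 * 100
EF = 62.33%


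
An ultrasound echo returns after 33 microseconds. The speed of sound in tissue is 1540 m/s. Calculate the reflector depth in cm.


depth = c * t / 2
t = 33 us = 3.3000e-05 s
depth = 1540 * 3.3000e-05 / 2
depth = 0.02541 m = 2.541 cm


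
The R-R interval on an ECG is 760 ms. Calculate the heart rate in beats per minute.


HR = 60 / RR_interval(s)
RR = 760 ms = 0.76 s
HR = 60 / 0.76 = 78.95 bpm


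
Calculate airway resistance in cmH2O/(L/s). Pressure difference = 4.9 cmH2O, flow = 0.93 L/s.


R = dP / flow
R = 4.9 / 0.93
R = 5.269 cmH2O/(L/s)


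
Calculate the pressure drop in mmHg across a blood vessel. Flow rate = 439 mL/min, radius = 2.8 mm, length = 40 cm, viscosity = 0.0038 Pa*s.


dP = 8*mu*L*Q / (pi*r^4)
Q = 439 mL/min = 7.31667e-06 m^3/s
dP = 460.75 Pa = 460.75 / 133.322 mmHg = 3.456 mmHg


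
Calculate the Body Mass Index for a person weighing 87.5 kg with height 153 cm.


BMI = weight / height^2
height = 153 cm = 1.53 m
BMI = 87.5 / 1.53^2
BMI = 37.38 kg/m^2


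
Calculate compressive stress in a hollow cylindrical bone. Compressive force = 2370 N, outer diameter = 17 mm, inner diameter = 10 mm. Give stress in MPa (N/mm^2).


A = pi*(r_o^2 - r_i^2)
r_o = 8.5 mm, r_i = 5 mm
A = 148.44 mm^2
sigma = F/A = 2370 / 148.44
sigma = 15.97 MPa


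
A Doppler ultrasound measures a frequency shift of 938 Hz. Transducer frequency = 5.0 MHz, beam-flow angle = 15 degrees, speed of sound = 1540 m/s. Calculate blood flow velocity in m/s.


v = fd * c / (2 * f0 * cos(theta))
v = 938 * 1540 / (2 * 5.0000e+06 * cos(15))
v = 0.1495 m/s


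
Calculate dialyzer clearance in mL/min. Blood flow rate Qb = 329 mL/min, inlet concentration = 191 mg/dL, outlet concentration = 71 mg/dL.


K = Qb * (Cb_in - Cb_out) / Cb_in
K = 329 * (191 - 71) / 191
K = 206.7 mL/min


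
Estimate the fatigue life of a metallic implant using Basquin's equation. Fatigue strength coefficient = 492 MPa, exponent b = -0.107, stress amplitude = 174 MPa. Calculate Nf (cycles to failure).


sigma_a = sigma_f' * (2Nf)^b
2Nf = (sigma_a/sigma_f')^(1/b)
2Nf = (174/492)^(1/-0.107)
2Nf = 16551.592
Nf = 8276


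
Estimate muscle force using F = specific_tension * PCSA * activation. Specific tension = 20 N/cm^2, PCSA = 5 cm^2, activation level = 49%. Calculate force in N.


F = sigma * PCSA * activation
F = 20 * 5 * 0.49
F = 49 N


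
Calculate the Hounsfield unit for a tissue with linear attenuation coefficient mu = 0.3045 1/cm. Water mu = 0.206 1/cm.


HU = ((mu_tissue - mu_water) / mu_water) * 1000
HU = ((0.3045 - 0.206) / 0.206) * 1000
HU = 478.2


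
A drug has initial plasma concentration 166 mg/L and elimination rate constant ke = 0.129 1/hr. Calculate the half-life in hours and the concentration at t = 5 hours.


t_half = ln(2) / ke = 0.693147 / 0.129 = 5.373 hr
C(t) = C0 * exp(-ke*t) = 166 * exp(-0.129*5)
C(5) = 87.09 mg/L


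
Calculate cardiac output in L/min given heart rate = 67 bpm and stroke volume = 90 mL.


CO = HR * SV
CO = 67 * 90 / 1000
CO = 6.03 L/min


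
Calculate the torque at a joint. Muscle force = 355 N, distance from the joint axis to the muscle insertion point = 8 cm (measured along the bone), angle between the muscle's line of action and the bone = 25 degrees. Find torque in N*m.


Torque = F * d * sin(theta)   (moment arm = d*sin(theta))
d = 8 cm = 0.08 m
Torque = 355 * 0.08 * sin(25)
Torque = 12 N*m


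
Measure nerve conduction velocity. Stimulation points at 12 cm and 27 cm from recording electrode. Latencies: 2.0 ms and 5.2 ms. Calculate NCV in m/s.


Distance = (27 - 12) / 100 = 0.15 m
dt = (5.2 - 2.0) / 1000 = 0.0032 s
NCV = dist / dt = 46.87 m/s


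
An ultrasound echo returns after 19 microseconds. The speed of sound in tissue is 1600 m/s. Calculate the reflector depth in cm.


depth = c * t / 2
t = 19 us = 1.9000e-05 s
depth = 1600 * 1.9000e-05 / 2
depth = 0.0152 m = 1.52 cm


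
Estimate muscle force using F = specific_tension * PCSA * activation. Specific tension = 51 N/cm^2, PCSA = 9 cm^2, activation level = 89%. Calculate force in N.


F = sigma * PCSA * activation
F = 51 * 9 * 0.89
F = 408.5 N


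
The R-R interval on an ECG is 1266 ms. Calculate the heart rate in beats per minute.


HR = 60 / RR_interval(s)
RR = 1266 ms = 1.266 s
HR = 60 / 1.266 = 47.39 bpm


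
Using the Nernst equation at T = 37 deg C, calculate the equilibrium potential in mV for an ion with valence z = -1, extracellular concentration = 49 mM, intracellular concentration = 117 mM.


E = (RT/(zF)) * ln(C_out/C_in)
T = 37 + 273.15 = 310.15 K
E = (8.314 * 310.15 / (-1 * 96485)) * ln(49/117)
E = 23.26 mV


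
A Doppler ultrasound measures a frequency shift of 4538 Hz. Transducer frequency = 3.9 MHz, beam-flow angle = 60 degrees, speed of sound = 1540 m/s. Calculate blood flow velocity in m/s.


v = fd * c / (2 * f0 * cos(theta))
v = 4538 * 1540 / (2 * 3.9000e+06 * cos(60))
v = 1.792 m/s


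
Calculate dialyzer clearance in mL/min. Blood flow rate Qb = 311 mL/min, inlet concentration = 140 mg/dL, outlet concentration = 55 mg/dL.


K = Qb * (Cb_in - Cb_out) / Cb_in
K = 311 * (140 - 55) / 140
K = 188.8 mL/min


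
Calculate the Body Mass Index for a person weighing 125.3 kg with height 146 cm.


BMI = weight / height^2
height = 146 cm = 1.46 m
BMI = 125.3 / 1.46^2
BMI = 58.78 kg/m^2


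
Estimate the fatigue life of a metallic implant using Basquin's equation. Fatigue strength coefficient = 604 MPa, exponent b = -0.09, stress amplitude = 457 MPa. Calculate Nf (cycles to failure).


sigma_a = sigma_f' * (2Nf)^b
2Nf = (sigma_a/sigma_f')^(1/b)
2Nf = (457/604)^(1/-0.09)
2Nf = 22.171036
Nf = 11.09


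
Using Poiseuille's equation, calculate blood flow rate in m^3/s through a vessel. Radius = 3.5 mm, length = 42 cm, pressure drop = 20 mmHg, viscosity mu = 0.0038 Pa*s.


Q = pi*r^4*dP / (8*mu*L)
r = 0.0035 m, L = 0.42 m
dP = 20 mmHg = 2666.44 Pa
Q = 9.8453e-05 m^3/s


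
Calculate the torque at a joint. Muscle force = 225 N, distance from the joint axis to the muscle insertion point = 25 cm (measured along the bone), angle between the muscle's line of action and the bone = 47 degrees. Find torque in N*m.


Torque = F * d * sin(theta)   (moment arm = d*sin(theta))
d = 25 cm = 0.25 m
Torque = 225 * 0.25 * sin(47)
Torque = 41.14 N*m


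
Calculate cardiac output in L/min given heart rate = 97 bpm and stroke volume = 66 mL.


CO = HR * SV
CO = 97 * 66 / 1000
CO = 6.402 L/min


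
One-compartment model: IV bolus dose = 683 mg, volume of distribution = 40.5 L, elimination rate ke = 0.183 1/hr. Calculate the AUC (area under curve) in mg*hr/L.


C0 = Dose/Vd = 683/40.5 = 16.8642 mg/L
AUC = C0/ke = 16.8642/0.183
AUC = 92.15 mg*hr/L


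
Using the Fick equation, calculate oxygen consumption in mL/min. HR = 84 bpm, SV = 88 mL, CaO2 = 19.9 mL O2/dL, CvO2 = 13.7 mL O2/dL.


CO = HR*SV = 84*88/1000 = 7.392 L/min
a-v O2 diff = 19.9 - 13.7 = 6.2 mL/dL
VO2 = CO * (CaO2-CvO2) * 10 dL/L
VO2 = 7.392 * 6.2 * 10
VO2 = 458.3 mL/min


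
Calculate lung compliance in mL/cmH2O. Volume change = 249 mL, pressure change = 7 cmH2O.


C = dV / dP
C = 249 / 7
C = 35.57 mL/cmH2O


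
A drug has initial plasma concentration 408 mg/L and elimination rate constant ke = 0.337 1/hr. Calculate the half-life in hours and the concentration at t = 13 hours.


t_half = ln(2) / ke = 0.693147 / 0.337 = 2.057 hr
C(t) = C0 * exp(-ke*t) = 408 * exp(-0.337*13)
C(13) = 5.105 mg/L


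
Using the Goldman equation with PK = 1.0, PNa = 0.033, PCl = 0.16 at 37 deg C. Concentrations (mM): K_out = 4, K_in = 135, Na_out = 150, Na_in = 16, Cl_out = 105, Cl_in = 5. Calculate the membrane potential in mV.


Vm = (RT/F)*ln((PK*Ko + PNa*Nao + PCl*Cli)/(PK*Ki + PNa*Nai + PCl*Clo))
Numer = 9.75, Denom = 152.328
Vm = -73.46 mV


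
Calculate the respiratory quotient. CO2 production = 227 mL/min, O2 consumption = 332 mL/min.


RQ = VCO2 / VO2
RQ = 227 / 332
RQ = 0.6837


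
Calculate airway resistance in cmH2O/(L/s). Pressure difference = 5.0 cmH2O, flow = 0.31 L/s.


R = dP / flow
R = 5.0 / 0.31
R = 16.13 cmH2O/(L/s)


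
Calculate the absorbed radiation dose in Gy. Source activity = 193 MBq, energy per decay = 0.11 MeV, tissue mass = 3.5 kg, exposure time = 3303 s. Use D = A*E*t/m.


A = 193 MBq = 1.9300e+08 Bq
E = 0.11 MeV = 1.7622e-14 J
D = A*E*t/m = 1.9300e+08*1.7622e-14*3303/3.5
D = 0.00321 Gy


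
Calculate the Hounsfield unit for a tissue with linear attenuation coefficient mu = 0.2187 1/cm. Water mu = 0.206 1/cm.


HU = ((mu_tissue - mu_water) / mu_water) * 1000
HU = ((0.2187 - 0.206) / 0.206) * 1000
HU = 61.65


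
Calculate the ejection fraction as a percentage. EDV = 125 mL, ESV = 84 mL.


SV = EDV - ESV = 125 - 84 = 41 mL
EF = SV/EDV * 100 = 41/125 * 100
EF = 32.8%


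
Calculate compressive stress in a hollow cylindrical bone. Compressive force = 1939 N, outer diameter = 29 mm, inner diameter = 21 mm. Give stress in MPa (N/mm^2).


A = pi*(r_o^2 - r_i^2)
r_o = 14.5 mm, r_i = 10.5 mm
A = 314.159 mm^2
sigma = F/A = 1939 / 314.159
sigma = 6.172 MPa


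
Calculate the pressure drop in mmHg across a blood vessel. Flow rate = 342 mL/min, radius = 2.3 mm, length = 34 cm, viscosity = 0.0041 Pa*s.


dP = 8*mu*L*Q / (pi*r^4)
Q = 342 mL/min = 5.7e-06 m^3/s
dP = 723.047 Pa = 723.047 / 133.322 mmHg = 5.423 mmHg


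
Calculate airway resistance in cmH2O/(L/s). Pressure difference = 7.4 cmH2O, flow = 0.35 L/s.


R = dP / flow
R = 7.4 / 0.35
R = 21.14 cmH2O/(L/s)


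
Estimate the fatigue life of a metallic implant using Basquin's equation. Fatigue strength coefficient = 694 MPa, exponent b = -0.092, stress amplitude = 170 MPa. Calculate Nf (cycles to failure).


sigma_a = sigma_f' * (2Nf)^b
2Nf = (sigma_a/sigma_f')^(1/b)
2Nf = (170/694)^(1/-0.092)
2Nf = 4368497.1
Nf = 2.1842e+06


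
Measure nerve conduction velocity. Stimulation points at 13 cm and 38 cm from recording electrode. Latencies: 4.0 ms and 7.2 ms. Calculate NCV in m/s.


Distance = (38 - 13) / 100 = 0.25 m
dt = (7.2 - 4.0) / 1000 = 0.0032 s
NCV = dist / dt = 78.12 m/s


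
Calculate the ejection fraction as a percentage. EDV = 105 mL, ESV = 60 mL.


SV = EDV - ESV = 105 - 60 = 45 mL
EF = SV/EDV * 100 = 45/105 * 100
EF = 42.86%


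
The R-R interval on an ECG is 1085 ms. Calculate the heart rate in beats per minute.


HR = 60 / RR_interval(s)
RR = 1085 ms = 1.085 s
HR = 60 / 1.085 = 55.3 bpm


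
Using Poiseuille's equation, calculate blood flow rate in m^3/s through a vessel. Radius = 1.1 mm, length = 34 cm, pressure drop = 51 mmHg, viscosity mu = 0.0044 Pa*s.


Q = pi*r^4*dP / (8*mu*L)
r = 0.0011 m, L = 0.34 m
dP = 51 mmHg = 6799.422 Pa
Q = 2.6132e-06 m^3/s


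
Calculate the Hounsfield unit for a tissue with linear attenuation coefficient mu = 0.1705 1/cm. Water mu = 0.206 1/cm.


HU = ((mu_tissue - mu_water) / mu_water) * 1000
HU = ((0.1705 - 0.206) / 0.206) * 1000
HU = -172.3


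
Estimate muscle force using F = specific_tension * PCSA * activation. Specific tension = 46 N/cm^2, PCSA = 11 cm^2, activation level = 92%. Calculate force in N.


F = sigma * PCSA * activation
F = 46 * 11 * 0.92
F = 465.5 N


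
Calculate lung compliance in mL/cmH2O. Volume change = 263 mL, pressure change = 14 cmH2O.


C = dV / dP
C = 263 / 14
C = 18.79 mL/cmH2O


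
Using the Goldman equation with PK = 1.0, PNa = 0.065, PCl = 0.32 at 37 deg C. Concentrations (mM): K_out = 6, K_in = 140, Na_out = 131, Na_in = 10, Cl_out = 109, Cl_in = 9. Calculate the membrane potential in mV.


Vm = (RT/F)*ln((PK*Ko + PNa*Nao + PCl*Cli)/(PK*Ki + PNa*Nai + PCl*Clo))
Numer = 17.395, Denom = 175.53
Vm = -61.78 mV


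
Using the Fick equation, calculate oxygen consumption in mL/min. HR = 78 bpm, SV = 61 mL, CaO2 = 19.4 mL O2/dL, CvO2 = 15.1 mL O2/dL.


CO = HR*SV = 78*61/1000 = 4.758 L/min
a-v O2 diff = 19.4 - 15.1 = 4.3 mL/dL
VO2 = CO * (CaO2-CvO2) * 10 dL/L
VO2 = 4.758 * 4.3 * 10
VO2 = 204.6 mL/min


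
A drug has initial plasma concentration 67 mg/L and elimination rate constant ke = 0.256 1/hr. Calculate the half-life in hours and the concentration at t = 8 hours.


t_half = ln(2) / ke = 0.693147 / 0.256 = 2.708 hr
C(t) = C0 * exp(-ke*t) = 67 * exp(-0.256*8)
C(8) = 8.643 mg/L


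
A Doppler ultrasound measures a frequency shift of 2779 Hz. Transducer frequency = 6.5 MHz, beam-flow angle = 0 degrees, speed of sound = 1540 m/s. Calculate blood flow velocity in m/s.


v = fd * c / (2 * f0 * cos(theta))
v = 2779 * 1540 / (2 * 6.5000e+06 * cos(0))
v = 0.3292 m/s


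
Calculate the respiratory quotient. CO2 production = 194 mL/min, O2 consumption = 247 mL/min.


RQ = VCO2 / VO2
RQ = 194 / 247
RQ = 0.7854
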